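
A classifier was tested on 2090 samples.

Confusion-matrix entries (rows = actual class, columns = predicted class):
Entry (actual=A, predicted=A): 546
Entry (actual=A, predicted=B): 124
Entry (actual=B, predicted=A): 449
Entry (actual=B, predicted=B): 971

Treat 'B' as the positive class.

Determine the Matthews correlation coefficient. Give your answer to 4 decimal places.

0.4660

MCC = (TP·TN − FP·FN) / √((TP+FP)(TP+FN)(TN+FP)(TN+FN))
Numerator = 971·546 − 124·449 = 474490
Denominator = √(1095·1420·670·995) = √1036574085000 = 1018122.8241
MCC = 474490 / 1018122.8241 = 0.4660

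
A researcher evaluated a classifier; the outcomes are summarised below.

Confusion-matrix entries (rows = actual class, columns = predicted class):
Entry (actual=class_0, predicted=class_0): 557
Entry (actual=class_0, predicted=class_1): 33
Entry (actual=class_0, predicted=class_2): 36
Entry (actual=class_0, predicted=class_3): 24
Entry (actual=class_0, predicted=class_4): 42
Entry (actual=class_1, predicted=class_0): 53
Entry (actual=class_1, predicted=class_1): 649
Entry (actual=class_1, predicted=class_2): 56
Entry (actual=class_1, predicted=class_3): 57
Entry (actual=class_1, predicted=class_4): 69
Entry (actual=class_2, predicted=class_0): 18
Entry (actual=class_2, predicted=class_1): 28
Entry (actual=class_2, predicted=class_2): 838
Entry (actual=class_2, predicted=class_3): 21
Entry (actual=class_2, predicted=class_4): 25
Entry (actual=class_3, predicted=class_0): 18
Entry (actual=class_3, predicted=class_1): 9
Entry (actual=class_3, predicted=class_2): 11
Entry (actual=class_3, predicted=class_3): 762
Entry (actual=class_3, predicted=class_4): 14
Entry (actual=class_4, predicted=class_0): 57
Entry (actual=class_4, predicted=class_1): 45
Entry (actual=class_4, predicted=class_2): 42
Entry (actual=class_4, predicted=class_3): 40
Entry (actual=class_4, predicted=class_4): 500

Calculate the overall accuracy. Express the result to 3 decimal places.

Accuracy = trace / total = (557+649+838+762+500=3306) / 4004 = 3306/4004 = 0.826

0.826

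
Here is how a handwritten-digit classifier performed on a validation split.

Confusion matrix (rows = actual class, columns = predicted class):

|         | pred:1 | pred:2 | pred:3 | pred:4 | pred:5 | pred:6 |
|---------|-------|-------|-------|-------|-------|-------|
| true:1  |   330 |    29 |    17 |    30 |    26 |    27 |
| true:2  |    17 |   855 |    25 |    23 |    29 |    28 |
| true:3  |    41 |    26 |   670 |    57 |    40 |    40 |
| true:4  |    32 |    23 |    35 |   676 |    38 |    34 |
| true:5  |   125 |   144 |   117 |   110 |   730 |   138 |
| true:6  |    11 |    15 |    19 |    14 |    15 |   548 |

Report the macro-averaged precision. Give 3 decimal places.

Per-class precision (TP/(TP+FP)):
  1: TP=330, FP=17+41+32+125+11=226 → 330/556 = 0.5935
  2: TP=855, FP=29+26+23+144+15=237 → 855/1092 = 0.7830
  3: TP=670, FP=17+25+35+117+19=213 → 670/883 = 0.7588
  4: TP=676, FP=30+23+57+110+14=234 → 676/910 = 0.7429
  5: TP=730, FP=26+29+40+38+15=148 → 730/878 = 0.8314
  6: TP=548, FP=27+28+40+34+138=267 → 548/815 = 0.6724
Macro-precision = mean = (0.5935 + 0.7830 + 0.7588 + 0.7429 + 0.8314 + 0.6724) / 6 = 0.730

0.730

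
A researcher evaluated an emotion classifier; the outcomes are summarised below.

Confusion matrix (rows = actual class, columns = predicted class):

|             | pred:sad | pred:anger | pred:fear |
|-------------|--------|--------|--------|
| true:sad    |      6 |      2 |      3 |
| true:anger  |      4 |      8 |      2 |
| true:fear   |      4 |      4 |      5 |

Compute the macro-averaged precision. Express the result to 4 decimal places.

Per-class precision (TP/(TP+FP)):
  sad: TP=6, FP=4+4=8 → 6/14 = 0.42857
  anger: TP=8, FP=2+4=6 → 8/14 = 0.57143
  fear: TP=5, FP=3+2=5 → 5/10 = 0.50000
Macro-precision = mean = (0.42857 + 0.57143 + 0.50000) / 3 = 0.5000

0.5000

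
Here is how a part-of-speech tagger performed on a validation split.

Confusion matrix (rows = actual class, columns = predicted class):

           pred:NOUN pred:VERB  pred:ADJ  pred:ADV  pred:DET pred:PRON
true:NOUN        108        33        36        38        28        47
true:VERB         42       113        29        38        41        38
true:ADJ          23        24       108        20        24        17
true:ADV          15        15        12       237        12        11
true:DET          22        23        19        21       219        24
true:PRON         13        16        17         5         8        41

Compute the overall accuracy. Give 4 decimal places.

0.5374

Accuracy = trace / total = (108+113+108+237+219+41=826) / 1537 = 826/1537 = 0.5374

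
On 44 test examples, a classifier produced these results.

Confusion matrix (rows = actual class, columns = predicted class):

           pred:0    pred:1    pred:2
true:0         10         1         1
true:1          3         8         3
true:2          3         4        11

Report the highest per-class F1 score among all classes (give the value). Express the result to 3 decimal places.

Per-class F1 score (2·TP/(2·TP+FP+FN)):
  0: TP=10, FP=3+3=6, FN=1+1=2 → 20/28 = 0.7143
  1: TP=8, FP=1+4=5, FN=3+3=6 → 16/27 = 0.5926
  2: TP=11, FP=1+3=4, FN=3+4=7 → 22/33 = 0.6667
Highest is class '0' with F1 score = 0.714.

0.714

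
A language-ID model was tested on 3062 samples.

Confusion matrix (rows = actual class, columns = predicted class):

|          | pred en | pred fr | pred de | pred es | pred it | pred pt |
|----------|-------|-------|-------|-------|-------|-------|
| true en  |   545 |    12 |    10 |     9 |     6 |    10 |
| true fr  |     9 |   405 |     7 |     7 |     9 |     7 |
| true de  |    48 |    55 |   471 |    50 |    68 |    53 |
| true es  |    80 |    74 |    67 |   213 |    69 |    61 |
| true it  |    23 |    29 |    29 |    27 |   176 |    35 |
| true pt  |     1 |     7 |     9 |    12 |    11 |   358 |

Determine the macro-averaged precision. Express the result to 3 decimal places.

0.689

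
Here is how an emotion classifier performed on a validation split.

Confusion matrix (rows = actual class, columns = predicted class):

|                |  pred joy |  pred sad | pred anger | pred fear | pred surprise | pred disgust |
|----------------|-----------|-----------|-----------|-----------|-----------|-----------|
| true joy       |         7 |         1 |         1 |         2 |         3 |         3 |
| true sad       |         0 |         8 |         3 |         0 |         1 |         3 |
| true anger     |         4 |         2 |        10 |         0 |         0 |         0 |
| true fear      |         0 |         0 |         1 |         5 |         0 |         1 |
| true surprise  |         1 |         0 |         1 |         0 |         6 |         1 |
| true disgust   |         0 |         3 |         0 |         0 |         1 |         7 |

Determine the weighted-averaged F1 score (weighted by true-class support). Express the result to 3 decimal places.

Per-class F1 score (2·TP/(2·TP+FP+FN)):
  joy: TP=7, FP=0+4+0+1+0=5, FN=1+1+2+3+3=10 → 14/29 = 0.4828
  sad: TP=8, FP=1+2+0+0+3=6, FN=0+3+0+1+3=7 → 16/29 = 0.5517
  anger: TP=10, FP=1+3+1+1+0=6, FN=4+2+0+0+0=6 → 20/32 = 0.6250
  fear: TP=5, FP=2+0+0+0+0=2, FN=0+0+1+0+1=2 → 10/14 = 0.7143
  surprise: TP=6, FP=3+1+0+0+1=5, FN=1+0+1+0+1=3 → 12/20 = 0.6000
  disgust: TP=7, FP=3+3+0+1+1=8, FN=0+3+0+0+1=4 → 14/26 = 0.5385
Weighted-F1 score = Σ (supportᵢ/N)·F1 scoreᵢ with N=75: (17/75)·0.4828 + (15/75)·0.5517 + (16/75)·0.6250 + (7/75)·0.7143 + (9/75)·0.6000 + (11/75)·0.5385 = 0.571

0.571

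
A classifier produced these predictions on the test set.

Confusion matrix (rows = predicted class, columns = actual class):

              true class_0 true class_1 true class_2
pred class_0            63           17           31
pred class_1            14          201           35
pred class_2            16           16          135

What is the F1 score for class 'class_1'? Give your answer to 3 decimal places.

One-vs-rest for 'class_1': TP = diagonal; FP = other classes predicted 'class_1'; FN = 'class_1' predicted as other.
F1 score = 2·TP/(2·TP+FP+FN).
class_1: TP=201, FP=14+35=49, FN=17+16=33 → 402/484 = 0.8306

0.831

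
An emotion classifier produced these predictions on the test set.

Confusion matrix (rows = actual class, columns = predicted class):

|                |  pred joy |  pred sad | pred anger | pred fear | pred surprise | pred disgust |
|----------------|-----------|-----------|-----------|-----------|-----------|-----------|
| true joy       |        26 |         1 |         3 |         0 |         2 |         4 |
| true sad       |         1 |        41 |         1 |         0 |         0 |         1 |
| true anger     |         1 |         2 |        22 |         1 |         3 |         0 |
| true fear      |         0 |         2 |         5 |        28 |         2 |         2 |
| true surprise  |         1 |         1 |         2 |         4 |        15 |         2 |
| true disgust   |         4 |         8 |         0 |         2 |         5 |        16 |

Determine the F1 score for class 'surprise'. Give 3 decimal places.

0.577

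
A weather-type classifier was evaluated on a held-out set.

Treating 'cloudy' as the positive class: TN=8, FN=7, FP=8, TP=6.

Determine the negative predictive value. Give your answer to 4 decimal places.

NPV = TN/(TN+FN) = 8/(8+7) = 0.5333

0.5333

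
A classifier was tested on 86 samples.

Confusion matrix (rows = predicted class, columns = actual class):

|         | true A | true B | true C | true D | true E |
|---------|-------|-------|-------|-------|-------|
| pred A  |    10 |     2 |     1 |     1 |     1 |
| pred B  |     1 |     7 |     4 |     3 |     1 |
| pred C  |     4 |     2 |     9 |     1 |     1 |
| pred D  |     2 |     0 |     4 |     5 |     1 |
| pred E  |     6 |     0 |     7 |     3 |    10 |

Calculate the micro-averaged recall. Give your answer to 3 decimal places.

0.477

Micro-averaging pools counts across classes: ΣTP=41, ΣFP=45, ΣFN=45.
Micro-recall = TP/(TP+FN) on pooled counts = 0.477 (equals overall accuracy in single-label multiclass).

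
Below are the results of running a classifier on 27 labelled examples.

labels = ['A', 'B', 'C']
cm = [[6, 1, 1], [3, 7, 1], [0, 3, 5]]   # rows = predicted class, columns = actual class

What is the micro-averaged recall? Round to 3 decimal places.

0.667

Micro-averaging pools counts across classes: ΣTP=18, ΣFP=9, ΣFN=9.
Micro-recall = TP/(TP+FN) on pooled counts = 0.667 (equals overall accuracy in single-label multiclass).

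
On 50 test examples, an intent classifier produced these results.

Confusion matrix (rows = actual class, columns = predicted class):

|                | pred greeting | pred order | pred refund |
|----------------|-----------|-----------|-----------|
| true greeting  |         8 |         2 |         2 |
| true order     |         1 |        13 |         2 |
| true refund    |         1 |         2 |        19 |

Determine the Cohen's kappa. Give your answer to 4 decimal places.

0.6879

Observed agreement pₒ = trace/N = 40/50 = 0.80000
Expected agreement pₑ = Σ (rowᵢ·colᵢ)/N² = (12·10 + 16·17 + 22·23)/50² = 0.35920
κ = (pₒ − pₑ)/(1 − pₑ) = (0.80000 − 0.35920)/(1 − 0.35920) = 0.6879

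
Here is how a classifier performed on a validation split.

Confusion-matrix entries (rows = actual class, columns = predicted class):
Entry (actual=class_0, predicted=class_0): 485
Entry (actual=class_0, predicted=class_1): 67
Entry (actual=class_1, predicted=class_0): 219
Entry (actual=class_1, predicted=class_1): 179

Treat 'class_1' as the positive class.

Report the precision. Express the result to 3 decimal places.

0.728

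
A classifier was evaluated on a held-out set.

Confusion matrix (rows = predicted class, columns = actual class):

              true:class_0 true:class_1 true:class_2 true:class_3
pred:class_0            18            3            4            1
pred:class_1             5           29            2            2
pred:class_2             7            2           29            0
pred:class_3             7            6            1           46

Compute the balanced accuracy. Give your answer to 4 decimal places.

Balanced accuracy = mean of per-class recall.
  class_0: recall = 18/37 = 0.48649
  class_1: recall = 29/40 = 0.72500
  class_2: recall = 29/36 = 0.80556
  class_3: recall = 46/49 = 0.93878
Mean = (0.48649 + 0.72500 + 0.80556 + 0.93878) / 4 = 0.7390

0.7390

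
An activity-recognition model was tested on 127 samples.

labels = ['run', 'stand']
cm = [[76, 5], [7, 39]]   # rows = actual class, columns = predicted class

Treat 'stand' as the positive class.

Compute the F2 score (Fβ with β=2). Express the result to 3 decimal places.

0.855

Fβ = (1+β²)·TP / ((1+β²)·TP + β²·FN + FP), with β²=4
= 5·39 / (5·39 + 4·7 + 5) = 0.855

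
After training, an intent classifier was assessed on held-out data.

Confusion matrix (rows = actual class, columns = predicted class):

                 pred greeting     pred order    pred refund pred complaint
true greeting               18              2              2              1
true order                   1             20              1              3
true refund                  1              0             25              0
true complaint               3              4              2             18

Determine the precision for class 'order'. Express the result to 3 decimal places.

precision = TP/(TP+FP).
order: TP=20, FP=2+0+4=6 → 20/26 = 0.7692

0.769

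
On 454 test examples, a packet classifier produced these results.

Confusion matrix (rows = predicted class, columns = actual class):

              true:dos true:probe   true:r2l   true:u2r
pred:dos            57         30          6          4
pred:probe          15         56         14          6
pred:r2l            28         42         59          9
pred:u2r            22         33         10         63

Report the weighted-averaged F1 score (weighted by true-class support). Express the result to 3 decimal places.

Per-class F1 score (2·TP/(2·TP+FP+FN)):
  dos: TP=57, FP=30+6+4=40, FN=15+28+22=65 → 114/219 = 0.5205
  probe: TP=56, FP=15+14+6=35, FN=30+42+33=105 → 112/252 = 0.4444
  r2l: TP=59, FP=28+42+9=79, FN=6+14+10=30 → 118/227 = 0.5198
  u2r: TP=63, FP=22+33+10=65, FN=4+6+9=19 → 126/210 = 0.6000
Weighted-F1 score = Σ (supportᵢ/N)·F1 scoreᵢ with N=454: (122/454)·0.5205 + (161/454)·0.4444 + (89/454)·0.5198 + (82/454)·0.6000 = 0.508

0.508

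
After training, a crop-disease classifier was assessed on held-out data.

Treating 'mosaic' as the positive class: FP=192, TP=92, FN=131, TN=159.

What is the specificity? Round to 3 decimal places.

Specificity = TN/(TN+FP) = 159/(159+192) = 0.453

0.453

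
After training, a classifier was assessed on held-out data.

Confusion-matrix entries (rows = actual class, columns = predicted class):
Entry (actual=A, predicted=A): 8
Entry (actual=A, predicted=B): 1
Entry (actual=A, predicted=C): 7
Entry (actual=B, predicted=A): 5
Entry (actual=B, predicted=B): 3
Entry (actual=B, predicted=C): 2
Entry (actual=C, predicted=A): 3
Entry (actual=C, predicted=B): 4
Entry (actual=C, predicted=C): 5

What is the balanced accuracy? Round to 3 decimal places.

0.406

Balanced accuracy = mean of per-class recall.
  A: recall = 8/16 = 0.5000
  B: recall = 3/10 = 0.3000
  C: recall = 5/12 = 0.4167
Mean = (0.5000 + 0.3000 + 0.4167) / 3 = 0.406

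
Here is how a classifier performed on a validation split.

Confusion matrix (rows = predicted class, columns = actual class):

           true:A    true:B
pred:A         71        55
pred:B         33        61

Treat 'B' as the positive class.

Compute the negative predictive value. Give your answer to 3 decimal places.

0.563

NPV = TN/(TN+FN) = 71/(71+55) = 0.563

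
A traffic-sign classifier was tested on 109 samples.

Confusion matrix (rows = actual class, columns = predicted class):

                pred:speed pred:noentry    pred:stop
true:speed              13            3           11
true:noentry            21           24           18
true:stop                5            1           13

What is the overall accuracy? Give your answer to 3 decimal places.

0.459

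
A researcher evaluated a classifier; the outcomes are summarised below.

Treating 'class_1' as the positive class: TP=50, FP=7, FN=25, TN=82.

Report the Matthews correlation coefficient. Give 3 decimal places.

MCC = (TP·TN − FP·FN) / √((TP+FP)(TP+FN)(TN+FP)(TN+FN))
Numerator = 50·82 − 7·25 = 3925
Denominator = √(57·75·89·107) = √40710825 = 6380.5035
MCC = 3925 / 6380.5035 = 0.615

0.615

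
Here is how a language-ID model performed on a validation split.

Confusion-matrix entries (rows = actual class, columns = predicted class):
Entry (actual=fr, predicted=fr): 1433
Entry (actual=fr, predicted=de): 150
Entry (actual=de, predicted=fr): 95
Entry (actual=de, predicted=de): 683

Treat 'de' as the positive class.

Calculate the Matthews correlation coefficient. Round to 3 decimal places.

0.770

MCC = (TP·TN − FP·FN) / √((TP+FP)(TP+FN)(TN+FP)(TN+FN))
Numerator = 683·1433 − 150·95 = 964489
Denominator = √(833·778·1583·1528) = √1567576944976 = 1252029.1310
MCC = 964489 / 1252029.1310 = 0.770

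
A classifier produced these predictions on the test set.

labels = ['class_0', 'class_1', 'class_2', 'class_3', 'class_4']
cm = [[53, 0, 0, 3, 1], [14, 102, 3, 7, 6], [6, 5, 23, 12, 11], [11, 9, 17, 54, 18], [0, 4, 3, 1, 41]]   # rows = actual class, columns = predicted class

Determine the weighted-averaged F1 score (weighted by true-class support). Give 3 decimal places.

Per-class F1 score (2·TP/(2·TP+FP+FN)):
  class_0: TP=53, FP=14+6+11+0=31, FN=0+0+3+1=4 → 106/141 = 0.7518
  class_1: TP=102, FP=0+5+9+4=18, FN=14+3+7+6=30 → 204/252 = 0.8095
  class_2: TP=23, FP=0+3+17+3=23, FN=6+5+12+11=34 → 46/103 = 0.4466
  class_3: TP=54, FP=3+7+12+1=23, FN=11+9+17+18=55 → 108/186 = 0.5806
  class_4: TP=41, FP=1+6+11+18=36, FN=0+4+3+1=8 → 82/126 = 0.6508
Weighted-F1 score = Σ (supportᵢ/N)·F1 scoreᵢ with N=404: (57/404)·0.7518 + (132/404)·0.8095 + (57/404)·0.4466 + (109/404)·0.5806 + (49/404)·0.6508 = 0.669

0.669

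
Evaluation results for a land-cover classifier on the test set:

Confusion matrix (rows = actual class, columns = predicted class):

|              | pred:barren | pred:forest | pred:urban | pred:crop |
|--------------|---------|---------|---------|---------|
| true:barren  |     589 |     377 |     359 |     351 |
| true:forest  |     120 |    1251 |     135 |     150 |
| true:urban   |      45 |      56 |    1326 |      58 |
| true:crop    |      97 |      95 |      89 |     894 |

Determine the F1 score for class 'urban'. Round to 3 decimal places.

Take TP from the diagonal, FP from the rest of the 'urban' prediction marginal, FN from the rest of the 'urban' actual marginal.
F1 score = 2·TP/(2·TP+FP+FN).
urban: TP=1326, FP=359+135+89=583, FN=45+56+58=159 → 2652/3394 = 0.7814

0.781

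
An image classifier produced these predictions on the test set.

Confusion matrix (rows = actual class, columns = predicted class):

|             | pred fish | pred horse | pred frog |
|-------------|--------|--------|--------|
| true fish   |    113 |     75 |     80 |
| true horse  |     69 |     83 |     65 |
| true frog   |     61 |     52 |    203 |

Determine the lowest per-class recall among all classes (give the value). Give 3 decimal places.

Per-class recall (TP/(TP+FN)):
  fish: TP=113, FN=75+80=155 → 113/268 = 0.4216
  horse: TP=83, FN=69+65=134 → 83/217 = 0.3825
  frog: TP=203, FN=61+52=113 → 203/316 = 0.6424
Lowest is class 'horse' with recall = 0.382.

0.382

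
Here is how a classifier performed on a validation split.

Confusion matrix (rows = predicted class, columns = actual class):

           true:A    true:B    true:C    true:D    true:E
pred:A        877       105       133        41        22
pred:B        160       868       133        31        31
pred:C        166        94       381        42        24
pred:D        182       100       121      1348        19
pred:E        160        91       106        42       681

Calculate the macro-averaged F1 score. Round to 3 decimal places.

Per-class F1 score (2·TP/(2·TP+FP+FN)):
  A: TP=877, FP=105+133+41+22=301, FN=160+166+182+160=668 → 1754/2723 = 0.6441
  B: TP=868, FP=160+133+31+31=355, FN=105+94+100+91=390 → 1736/2481 = 0.6997
  C: TP=381, FP=166+94+42+24=326, FN=133+133+121+106=493 → 762/1581 = 0.4820
  D: TP=1348, FP=182+100+121+19=422, FN=41+31+42+42=156 → 2696/3274 = 0.8235
  E: TP=681, FP=160+91+106+42=399, FN=22+31+24+19=96 → 1362/1857 = 0.7334
Macro-F1 score = mean = (0.6441 + 0.6997 + 0.4820 + 0.8235 + 0.7334) / 5 = 0.677

0.677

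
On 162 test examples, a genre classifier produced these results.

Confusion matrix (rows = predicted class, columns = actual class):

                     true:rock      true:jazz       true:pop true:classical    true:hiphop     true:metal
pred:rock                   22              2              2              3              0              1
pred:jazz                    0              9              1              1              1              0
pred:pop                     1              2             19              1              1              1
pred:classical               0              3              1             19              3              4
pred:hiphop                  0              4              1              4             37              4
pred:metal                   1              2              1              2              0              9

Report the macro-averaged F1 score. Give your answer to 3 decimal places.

Per-class F1 score (2·TP/(2·TP+FP+FN)):
  rock: TP=22, FP=2+2+3+0+1=8, FN=0+1+0+0+1=2 → 44/54 = 0.8148
  jazz: TP=9, FP=0+1+1+1+0=3, FN=2+2+3+4+2=13 → 18/34 = 0.5294
  pop: TP=19, FP=1+2+1+1+1=6, FN=2+1+1+1+1=6 → 38/50 = 0.7600
  classical: TP=19, FP=0+3+1+3+4=11, FN=3+1+1+4+2=11 → 38/60 = 0.6333
  hiphop: TP=37, FP=0+4+1+4+4=13, FN=0+1+1+3+0=5 → 74/92 = 0.8043
  metal: TP=9, FP=1+2+1+2+0=6, FN=1+0+1+4+4=10 → 18/34 = 0.5294
Macro-F1 score = mean = (0.8148 + 0.5294 + 0.7600 + 0.6333 + 0.8043 + 0.5294) / 6 = 0.679

0.679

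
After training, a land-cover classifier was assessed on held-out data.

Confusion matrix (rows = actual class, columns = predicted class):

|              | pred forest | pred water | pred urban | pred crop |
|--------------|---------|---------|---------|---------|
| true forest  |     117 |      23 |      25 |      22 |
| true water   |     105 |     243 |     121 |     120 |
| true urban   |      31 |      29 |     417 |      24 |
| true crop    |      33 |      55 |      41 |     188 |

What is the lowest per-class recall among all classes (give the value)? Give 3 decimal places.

Per-class recall (TP/(TP+FN)):
  forest: TP=117, FN=23+25+22=70 → 117/187 = 0.6257
  water: TP=243, FN=105+121+120=346 → 243/589 = 0.4126
  urban: TP=417, FN=31+29+24=84 → 417/501 = 0.8323
  crop: TP=188, FN=33+55+41=129 → 188/317 = 0.5931
Lowest is class 'water' with recall = 0.413.

0.413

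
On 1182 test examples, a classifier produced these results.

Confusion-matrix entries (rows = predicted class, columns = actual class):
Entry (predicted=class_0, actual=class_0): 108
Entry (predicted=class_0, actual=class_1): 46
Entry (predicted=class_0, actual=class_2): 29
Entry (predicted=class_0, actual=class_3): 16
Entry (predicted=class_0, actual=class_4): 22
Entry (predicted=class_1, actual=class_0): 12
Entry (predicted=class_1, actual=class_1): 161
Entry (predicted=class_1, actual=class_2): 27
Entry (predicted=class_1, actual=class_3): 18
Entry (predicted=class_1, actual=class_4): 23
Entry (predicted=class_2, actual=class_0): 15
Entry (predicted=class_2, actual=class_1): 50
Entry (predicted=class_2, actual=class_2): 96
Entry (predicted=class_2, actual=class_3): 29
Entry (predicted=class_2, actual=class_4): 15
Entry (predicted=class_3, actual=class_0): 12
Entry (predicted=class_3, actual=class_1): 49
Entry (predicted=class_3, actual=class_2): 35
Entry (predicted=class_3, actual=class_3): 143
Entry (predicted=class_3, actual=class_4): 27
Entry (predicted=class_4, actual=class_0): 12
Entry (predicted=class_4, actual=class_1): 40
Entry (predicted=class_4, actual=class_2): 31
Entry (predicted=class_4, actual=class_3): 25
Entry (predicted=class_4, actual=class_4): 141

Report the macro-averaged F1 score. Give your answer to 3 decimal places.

0.548

Per-class F1 score (2·TP/(2·TP+FP+FN)):
  class_0: TP=108, FP=46+29+16+22=113, FN=12+15+12+12=51 → 216/380 = 0.5684
  class_1: TP=161, FP=12+27+18+23=80, FN=46+50+49+40=185 → 322/587 = 0.5486
  class_2: TP=96, FP=15+50+29+15=109, FN=29+27+35+31=122 → 192/423 = 0.4539
  class_3: TP=143, FP=12+49+35+27=123, FN=16+18+29+25=88 → 286/497 = 0.5755
  class_4: TP=141, FP=12+40+31+25=108, FN=22+23+15+27=87 → 282/477 = 0.5912
Macro-F1 score = mean = (0.5684 + 0.5486 + 0.4539 + 0.5755 + 0.5912) / 5 = 0.548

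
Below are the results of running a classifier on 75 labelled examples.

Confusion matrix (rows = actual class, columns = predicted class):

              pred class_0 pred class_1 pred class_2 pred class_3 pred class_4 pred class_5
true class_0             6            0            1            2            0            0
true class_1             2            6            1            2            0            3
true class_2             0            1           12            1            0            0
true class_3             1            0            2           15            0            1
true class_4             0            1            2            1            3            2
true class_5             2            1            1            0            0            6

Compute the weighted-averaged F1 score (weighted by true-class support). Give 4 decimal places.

Per-class F1 score (2·TP/(2·TP+FP+FN)):
  class_0: TP=6, FP=2+0+1+0+2=5, FN=0+1+2+0+0=3 → 12/20 = 0.60000
  class_1: TP=6, FP=0+1+0+1+1=3, FN=2+1+2+0+3=8 → 12/23 = 0.52174
  class_2: TP=12, FP=1+1+2+2+1=7, FN=0+1+1+0+0=2 → 24/33 = 0.72727
  class_3: TP=15, FP=2+2+1+1+0=6, FN=1+0+2+0+1=4 → 30/40 = 0.75000
  class_4: TP=3, FP=0+0+0+0+0=0, FN=0+1+2+1+2=6 → 6/12 = 0.50000
  class_5: TP=6, FP=0+3+0+1+2=6, FN=2+1+1+0+0=4 → 12/22 = 0.54545
Weighted-F1 score = Σ (supportᵢ/N)·F1 scoreᵢ with N=75: (9/75)·0.60000 + (14/75)·0.52174 + (14/75)·0.72727 + (19/75)·0.75000 + (9/75)·0.50000 + (10/75)·0.54545 = 0.6279

0.6279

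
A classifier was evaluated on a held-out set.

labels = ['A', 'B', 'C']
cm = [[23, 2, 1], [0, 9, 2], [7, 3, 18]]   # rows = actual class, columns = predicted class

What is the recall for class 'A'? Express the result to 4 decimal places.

recall = TP/(TP+FN).
A: TP=23, FN=2+1=3 → 23/26 = 0.88462

0.8846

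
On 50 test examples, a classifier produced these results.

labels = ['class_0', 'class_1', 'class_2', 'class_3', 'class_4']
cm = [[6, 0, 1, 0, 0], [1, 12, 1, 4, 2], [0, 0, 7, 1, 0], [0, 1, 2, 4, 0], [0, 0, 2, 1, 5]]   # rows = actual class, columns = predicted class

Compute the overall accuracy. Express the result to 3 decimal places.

Accuracy = trace / total = (6+12+7+4+5=34) / 50 = 34/50 = 0.680

0.680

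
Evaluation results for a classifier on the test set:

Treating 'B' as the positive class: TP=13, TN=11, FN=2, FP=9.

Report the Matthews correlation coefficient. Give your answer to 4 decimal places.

0.4267

MCC = (TP·TN − FP·FN) / √((TP+FP)(TP+FN)(TN+FP)(TN+FN))
Numerator = 13·11 − 9·2 = 125
Denominator = √(22·15·20·13) = √85800 = 292.9164
MCC = 125 / 292.9164 = 0.4267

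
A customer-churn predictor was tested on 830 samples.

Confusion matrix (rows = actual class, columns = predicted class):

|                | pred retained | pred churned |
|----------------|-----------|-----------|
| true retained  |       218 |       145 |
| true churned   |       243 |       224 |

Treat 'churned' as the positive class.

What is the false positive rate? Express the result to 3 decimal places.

FPR = FP/(FP+TN) = 145/(145+218) = 0.399

0.399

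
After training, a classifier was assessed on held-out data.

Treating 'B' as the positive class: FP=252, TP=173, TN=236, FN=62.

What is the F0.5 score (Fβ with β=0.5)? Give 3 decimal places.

Fβ = (1+β²)·TP / ((1+β²)·TP + β²·FN + FP), with β²=1/4
= 1.25·173 / (1.25·173 + 0.25·62 + 252) = 0.447

0.447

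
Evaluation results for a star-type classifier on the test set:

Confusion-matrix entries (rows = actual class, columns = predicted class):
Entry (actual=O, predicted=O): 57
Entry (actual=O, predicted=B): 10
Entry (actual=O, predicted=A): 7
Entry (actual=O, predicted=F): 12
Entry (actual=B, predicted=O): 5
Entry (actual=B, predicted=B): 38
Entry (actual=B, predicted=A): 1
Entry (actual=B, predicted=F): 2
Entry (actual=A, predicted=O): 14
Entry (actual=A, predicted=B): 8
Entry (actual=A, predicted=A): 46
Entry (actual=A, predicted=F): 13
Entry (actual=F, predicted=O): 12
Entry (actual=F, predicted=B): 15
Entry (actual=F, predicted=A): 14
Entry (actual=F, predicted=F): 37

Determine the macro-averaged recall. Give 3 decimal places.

Per-class recall (TP/(TP+FN)):
  O: TP=57, FN=10+7+12=29 → 57/86 = 0.6628
  B: TP=38, FN=5+1+2=8 → 38/46 = 0.8261
  A: TP=46, FN=14+8+13=35 → 46/81 = 0.5679
  F: TP=37, FN=12+15+14=41 → 37/78 = 0.4744
Macro-recall = mean = (0.6628 + 0.8261 + 0.5679 + 0.4744) / 4 = 0.633

0.633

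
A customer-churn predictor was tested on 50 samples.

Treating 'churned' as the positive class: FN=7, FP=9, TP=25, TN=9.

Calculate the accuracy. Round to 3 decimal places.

Accuracy = (TP+TN)/N = (25+9)/50 = 0.680

0.680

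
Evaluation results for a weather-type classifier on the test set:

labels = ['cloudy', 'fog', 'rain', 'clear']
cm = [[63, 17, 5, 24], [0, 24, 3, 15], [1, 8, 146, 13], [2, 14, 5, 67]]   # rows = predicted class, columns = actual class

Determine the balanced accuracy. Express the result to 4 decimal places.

0.7042

Balanced accuracy = mean of per-class recall.
  cloudy: recall = 63/66 = 0.95455
  fog: recall = 24/63 = 0.38095
  rain: recall = 146/159 = 0.91824
  clear: recall = 67/119 = 0.56303
Mean = (0.95455 + 0.38095 + 0.91824 + 0.56303) / 4 = 0.7042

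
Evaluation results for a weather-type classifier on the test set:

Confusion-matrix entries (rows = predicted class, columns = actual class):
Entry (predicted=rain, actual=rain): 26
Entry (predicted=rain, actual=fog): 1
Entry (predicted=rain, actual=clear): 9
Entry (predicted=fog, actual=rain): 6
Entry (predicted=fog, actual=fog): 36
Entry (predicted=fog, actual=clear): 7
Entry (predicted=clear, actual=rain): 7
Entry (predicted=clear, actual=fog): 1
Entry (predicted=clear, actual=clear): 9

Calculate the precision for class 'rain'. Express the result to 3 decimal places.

0.722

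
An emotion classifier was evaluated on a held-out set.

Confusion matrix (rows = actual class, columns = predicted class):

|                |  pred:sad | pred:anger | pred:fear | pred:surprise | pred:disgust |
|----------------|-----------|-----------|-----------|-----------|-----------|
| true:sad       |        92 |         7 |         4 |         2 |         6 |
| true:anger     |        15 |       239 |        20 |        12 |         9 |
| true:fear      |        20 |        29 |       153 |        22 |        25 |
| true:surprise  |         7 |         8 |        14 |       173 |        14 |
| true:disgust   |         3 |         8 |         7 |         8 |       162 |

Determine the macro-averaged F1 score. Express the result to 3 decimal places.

0.769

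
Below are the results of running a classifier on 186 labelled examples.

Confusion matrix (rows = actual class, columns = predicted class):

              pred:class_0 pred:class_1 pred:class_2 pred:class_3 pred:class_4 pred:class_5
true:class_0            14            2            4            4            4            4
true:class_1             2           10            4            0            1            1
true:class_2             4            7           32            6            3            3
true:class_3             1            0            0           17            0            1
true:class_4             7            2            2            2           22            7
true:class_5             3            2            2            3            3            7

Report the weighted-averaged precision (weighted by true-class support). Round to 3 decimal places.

0.572

Per-class precision (TP/(TP+FP)):
  class_0: TP=14, FP=2+4+1+7+3=17 → 14/31 = 0.4516
  class_1: TP=10, FP=2+7+0+2+2=13 → 10/23 = 0.4348
  class_2: TP=32, FP=4+4+0+2+2=12 → 32/44 = 0.7273
  class_3: TP=17, FP=4+0+6+2+3=15 → 17/32 = 0.5313
  class_4: TP=22, FP=4+1+3+0+3=11 → 22/33 = 0.6667
  class_5: TP=7, FP=4+1+3+1+7=16 → 7/23 = 0.3043
Weighted-precision = Σ (supportᵢ/N)·precisionᵢ with N=186: (32/186)·0.4516 + (18/186)·0.4348 + (55/186)·0.7273 + (19/186)·0.5313 + (42/186)·0.6667 + (20/186)·0.3043 = 0.572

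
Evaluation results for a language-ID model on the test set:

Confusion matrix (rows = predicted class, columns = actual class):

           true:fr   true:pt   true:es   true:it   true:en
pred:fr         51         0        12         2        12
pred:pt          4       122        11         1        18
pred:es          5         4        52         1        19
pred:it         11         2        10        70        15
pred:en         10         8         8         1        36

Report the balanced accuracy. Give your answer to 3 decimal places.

Balanced accuracy = mean of per-class recall.
  fr: recall = 51/81 = 0.6296
  pt: recall = 122/136 = 0.8971
  es: recall = 52/93 = 0.5591
  it: recall = 70/75 = 0.9333
  en: recall = 36/100 = 0.3600
Mean = (0.6296 + 0.8971 + 0.5591 + 0.9333 + 0.3600) / 5 = 0.676

0.676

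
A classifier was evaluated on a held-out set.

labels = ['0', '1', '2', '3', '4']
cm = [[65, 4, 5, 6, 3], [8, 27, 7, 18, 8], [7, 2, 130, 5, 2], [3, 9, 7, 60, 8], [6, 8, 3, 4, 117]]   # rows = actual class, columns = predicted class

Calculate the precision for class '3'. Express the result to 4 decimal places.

Take TP from the diagonal, FP from the rest of the '3' prediction marginal, FN from the rest of the '3' actual marginal.
precision = TP/(TP+FP).
3: TP=60, FP=6+18+5+4=33 → 60/93 = 0.64516

0.6452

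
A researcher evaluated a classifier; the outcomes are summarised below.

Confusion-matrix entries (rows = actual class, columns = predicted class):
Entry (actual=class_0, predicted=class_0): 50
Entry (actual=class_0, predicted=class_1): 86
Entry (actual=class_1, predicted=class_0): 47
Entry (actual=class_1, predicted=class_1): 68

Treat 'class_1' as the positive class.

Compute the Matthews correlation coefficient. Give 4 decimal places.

-0.0420

MCC = (TP·TN − FP·FN) / √((TP+FP)(TP+FN)(TN+FP)(TN+FN))
Numerator = 68·50 − 86·47 = -642
Denominator = √(154·115·136·97) = √233630320 = 15284.9704
MCC = -642 / 15284.9704 = -0.0420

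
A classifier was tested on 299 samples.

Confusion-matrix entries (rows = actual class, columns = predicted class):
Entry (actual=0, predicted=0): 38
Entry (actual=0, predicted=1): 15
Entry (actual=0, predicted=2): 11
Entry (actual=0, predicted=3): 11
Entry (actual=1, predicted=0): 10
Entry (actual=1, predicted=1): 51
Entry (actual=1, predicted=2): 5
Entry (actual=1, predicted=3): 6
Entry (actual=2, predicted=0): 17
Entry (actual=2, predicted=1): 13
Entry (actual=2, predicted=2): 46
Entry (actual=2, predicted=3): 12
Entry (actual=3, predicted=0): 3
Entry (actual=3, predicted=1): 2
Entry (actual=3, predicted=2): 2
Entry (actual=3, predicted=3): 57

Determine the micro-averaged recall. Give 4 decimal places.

Micro-averaging pools counts across classes: ΣTP=192, ΣFP=107, ΣFN=107.
Micro-recall = TP/(TP+FN) on pooled counts = 0.6421 (equals overall accuracy in single-label multiclass).

0.6421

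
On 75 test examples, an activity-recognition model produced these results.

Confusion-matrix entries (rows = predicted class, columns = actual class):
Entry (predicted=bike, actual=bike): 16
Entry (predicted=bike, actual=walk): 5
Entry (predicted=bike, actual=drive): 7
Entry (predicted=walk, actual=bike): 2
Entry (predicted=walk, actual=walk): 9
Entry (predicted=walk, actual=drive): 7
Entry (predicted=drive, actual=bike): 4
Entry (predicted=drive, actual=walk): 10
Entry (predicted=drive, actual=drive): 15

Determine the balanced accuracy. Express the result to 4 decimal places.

Balanced accuracy = mean of per-class recall.
  bike: recall = 16/22 = 0.72727
  walk: recall = 9/24 = 0.37500
  drive: recall = 15/29 = 0.51724
Mean = (0.72727 + 0.37500 + 0.51724) / 3 = 0.5398

0.5398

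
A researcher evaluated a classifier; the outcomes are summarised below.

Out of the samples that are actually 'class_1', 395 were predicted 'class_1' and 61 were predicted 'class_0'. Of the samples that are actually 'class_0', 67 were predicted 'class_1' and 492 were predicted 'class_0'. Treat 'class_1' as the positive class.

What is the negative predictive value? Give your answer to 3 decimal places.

NPV = TN/(TN+FN) = 492/(492+61) = 0.890

0.890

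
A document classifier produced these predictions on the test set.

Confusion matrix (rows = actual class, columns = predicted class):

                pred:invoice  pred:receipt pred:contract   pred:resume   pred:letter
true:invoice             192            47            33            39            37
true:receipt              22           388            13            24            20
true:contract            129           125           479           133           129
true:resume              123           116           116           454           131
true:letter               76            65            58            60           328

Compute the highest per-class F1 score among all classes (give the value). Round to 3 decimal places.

0.642

Per-class F1 score (2·TP/(2·TP+FP+FN)):
  invoice: TP=192, FP=22+129+123+76=350, FN=47+33+39+37=156 → 384/890 = 0.4315
  receipt: TP=388, FP=47+125+116+65=353, FN=22+13+24+20=79 → 776/1208 = 0.6424
  contract: TP=479, FP=33+13+116+58=220, FN=129+125+133+129=516 → 958/1694 = 0.5655
  resume: TP=454, FP=39+24+133+60=256, FN=123+116+116+131=486 → 908/1650 = 0.5503
  letter: TP=328, FP=37+20+129+131=317, FN=76+65+58+60=259 → 656/1232 = 0.5325
Highest is class 'receipt' with F1 score = 0.642.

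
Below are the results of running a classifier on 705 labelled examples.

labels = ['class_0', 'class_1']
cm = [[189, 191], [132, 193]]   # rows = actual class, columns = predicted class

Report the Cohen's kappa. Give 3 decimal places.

Observed agreement pₒ = trace/N = 382/705 = 0.5418
Expected agreement pₑ = Σ (rowᵢ·colᵢ)/N² = (380·321 + 325·384)/705² = 0.4965
κ = (pₒ − pₑ)/(1 − pₑ) = (0.5418 − 0.4965)/(1 − 0.4965) = 0.090

0.090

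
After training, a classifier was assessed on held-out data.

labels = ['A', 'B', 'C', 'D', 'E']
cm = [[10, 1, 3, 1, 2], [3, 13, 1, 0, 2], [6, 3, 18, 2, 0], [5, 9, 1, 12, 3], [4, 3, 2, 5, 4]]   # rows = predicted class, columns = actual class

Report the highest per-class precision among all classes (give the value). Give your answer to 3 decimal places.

0.684

Per-class precision (TP/(TP+FP)):
  A: TP=10, FP=1+3+1+2=7 → 10/17 = 0.5882
  B: TP=13, FP=3+1+0+2=6 → 13/19 = 0.6842
  C: TP=18, FP=6+3+2+0=11 → 18/29 = 0.6207
  D: TP=12, FP=5+9+1+3=18 → 12/30 = 0.4000
  E: TP=4, FP=4+3+2+5=14 → 4/18 = 0.2222
Highest is class 'B' with precision = 0.684.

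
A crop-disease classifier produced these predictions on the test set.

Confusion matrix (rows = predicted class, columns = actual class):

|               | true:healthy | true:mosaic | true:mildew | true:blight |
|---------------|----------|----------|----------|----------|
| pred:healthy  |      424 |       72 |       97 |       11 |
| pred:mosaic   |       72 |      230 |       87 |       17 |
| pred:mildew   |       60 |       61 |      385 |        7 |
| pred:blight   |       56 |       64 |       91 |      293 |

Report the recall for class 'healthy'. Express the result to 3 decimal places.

0.693

recall = TP/(TP+FN).
healthy: TP=424, FN=72+60+56=188 → 424/612 = 0.6928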